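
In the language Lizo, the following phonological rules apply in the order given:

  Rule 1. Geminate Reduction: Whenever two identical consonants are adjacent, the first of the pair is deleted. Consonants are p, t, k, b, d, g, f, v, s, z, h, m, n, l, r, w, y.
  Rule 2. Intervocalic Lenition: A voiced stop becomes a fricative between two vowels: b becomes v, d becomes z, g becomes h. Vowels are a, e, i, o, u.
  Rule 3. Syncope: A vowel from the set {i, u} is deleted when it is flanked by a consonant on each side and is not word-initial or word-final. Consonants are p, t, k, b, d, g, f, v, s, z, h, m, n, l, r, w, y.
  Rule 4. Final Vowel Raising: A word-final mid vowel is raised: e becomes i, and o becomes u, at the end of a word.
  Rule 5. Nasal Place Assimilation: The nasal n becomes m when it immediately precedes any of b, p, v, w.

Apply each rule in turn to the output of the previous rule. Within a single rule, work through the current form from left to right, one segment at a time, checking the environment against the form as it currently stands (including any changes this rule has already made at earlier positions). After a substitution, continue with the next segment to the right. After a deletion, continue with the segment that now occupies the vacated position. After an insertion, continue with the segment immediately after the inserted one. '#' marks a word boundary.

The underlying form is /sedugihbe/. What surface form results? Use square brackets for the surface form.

Rule 1 Geminate Reduction: no change — [sedugihbe]
Rule 2 Intervocalic Lenition: [sedugihbe] → [sezuhihbe]
Rule 3 Syncope: [sezuhihbe] → [sezhhbe]
Rule 4 Final Vowel Raising: [sezhhbe] → [sezhhbi]
Rule 5 Nasal Place Assimilation: no change — [sezhhbi]

[sezhhbi]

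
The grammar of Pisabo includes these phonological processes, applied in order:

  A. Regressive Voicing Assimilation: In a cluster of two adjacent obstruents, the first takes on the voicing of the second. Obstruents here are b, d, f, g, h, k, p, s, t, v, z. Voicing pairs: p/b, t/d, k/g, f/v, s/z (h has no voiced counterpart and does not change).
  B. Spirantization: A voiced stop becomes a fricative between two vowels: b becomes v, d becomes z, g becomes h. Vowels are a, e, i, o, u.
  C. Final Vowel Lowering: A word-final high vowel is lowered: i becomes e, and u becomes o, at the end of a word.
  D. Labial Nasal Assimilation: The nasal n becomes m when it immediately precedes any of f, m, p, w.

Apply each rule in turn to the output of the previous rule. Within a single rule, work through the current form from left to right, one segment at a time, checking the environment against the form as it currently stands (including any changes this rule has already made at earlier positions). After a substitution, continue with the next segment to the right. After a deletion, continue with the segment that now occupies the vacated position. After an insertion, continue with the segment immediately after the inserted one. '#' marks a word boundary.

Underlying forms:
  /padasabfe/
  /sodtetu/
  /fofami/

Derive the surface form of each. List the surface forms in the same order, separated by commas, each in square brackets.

/padasabfe/:
  A Regressive Voicing Assimilation: [padasabfe] → [padasapfe]
  B Spirantization: [padasapfe] → [pazasapfe]
  C Final Vowel Lowering: no change — [pazasapfe]
  D Labial Nasal Assimilation: no change — [pazasapfe]
/sodtetu/:
  A Regressive Voicing Assimilation: [sodtetu] → [sottetu]
  B Spirantization: no change — [sottetu]
  C Final Vowel Lowering: [sottetu] → [sotteto]
  D Labial Nasal Assimilation: no change — [sotteto]
/fofami/:
  A Regressive Voicing Assimilation: no change — [fofami]
  B Spirantization: no change — [fofami]
  C Final Vowel Lowering: [fofami] → [fofame]
  D Labial Nasal Assimilation: no change — [fofame]

[pazasapfe], [sotteto], [fofame]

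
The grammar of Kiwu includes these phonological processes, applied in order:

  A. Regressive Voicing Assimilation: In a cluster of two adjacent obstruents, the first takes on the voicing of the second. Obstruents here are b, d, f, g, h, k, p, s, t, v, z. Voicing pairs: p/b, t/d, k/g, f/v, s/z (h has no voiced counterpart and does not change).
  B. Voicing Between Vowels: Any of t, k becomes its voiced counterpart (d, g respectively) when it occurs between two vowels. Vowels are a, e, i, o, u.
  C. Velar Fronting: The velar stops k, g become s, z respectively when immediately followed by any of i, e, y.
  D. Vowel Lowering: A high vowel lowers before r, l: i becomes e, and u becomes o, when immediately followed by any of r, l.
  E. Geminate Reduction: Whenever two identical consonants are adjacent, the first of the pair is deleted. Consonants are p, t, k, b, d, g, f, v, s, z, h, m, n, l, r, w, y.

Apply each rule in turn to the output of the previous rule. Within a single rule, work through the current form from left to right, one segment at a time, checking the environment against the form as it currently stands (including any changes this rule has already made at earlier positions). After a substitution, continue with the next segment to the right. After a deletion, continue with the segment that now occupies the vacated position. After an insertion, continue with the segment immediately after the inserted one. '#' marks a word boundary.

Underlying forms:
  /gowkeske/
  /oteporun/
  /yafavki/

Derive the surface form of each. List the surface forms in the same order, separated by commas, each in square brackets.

/gowkeske/:
  A Regressive Voicing Assimilation: no change — [gowkeske]
  B Voicing Between Vowels: no change — [gowkeske]
  C Velar Fronting: [gowkeske] → [gowsesse]
  D Vowel Lowering: no change — [gowsesse]
  E Geminate Reduction: [gowsesse] → [gowsese]
/oteporun/:
  A Regressive Voicing Assimilation: no change — [oteporun]
  B Voicing Between Vowels: [oteporun] → [odeporun]
  C Velar Fronting: no change — [odeporun]
  D Vowel Lowering: no change — [odeporun]
  E Geminate Reduction: no change — [odeporun]
/yafavki/:
  A Regressive Voicing Assimilation: [yafavki] → [yafafki]
  B Voicing Between Vowels: no change — [yafafki]
  C Velar Fronting: [yafafki] → [yafafsi]
  D Vowel Lowering: no change — [yafafsi]
  E Geminate Reduction: no change — [yafafsi]

[gowsese], [odeporun], [yafafsi]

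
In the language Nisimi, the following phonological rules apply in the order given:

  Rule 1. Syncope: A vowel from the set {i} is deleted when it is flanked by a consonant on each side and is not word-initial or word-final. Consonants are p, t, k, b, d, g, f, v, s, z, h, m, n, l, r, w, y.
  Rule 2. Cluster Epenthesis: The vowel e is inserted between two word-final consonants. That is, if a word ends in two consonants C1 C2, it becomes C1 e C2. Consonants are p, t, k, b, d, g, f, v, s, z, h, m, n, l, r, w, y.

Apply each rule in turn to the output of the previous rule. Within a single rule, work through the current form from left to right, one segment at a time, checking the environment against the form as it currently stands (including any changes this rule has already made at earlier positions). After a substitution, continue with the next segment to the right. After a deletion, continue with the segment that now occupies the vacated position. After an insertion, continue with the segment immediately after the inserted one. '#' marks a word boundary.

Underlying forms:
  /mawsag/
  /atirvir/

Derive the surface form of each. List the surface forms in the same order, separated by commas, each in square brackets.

/mawsag/:
  Rule 1 Syncope: no change — [mawsag]
  Rule 2 Cluster Epenthesis: no change — [mawsag]
/atirvir/:
  Rule 1 Syncope: [atirvir] → [atrvr]
  Rule 2 Cluster Epenthesis: [atrvr] → [atrver]

[mawsag], [atrver]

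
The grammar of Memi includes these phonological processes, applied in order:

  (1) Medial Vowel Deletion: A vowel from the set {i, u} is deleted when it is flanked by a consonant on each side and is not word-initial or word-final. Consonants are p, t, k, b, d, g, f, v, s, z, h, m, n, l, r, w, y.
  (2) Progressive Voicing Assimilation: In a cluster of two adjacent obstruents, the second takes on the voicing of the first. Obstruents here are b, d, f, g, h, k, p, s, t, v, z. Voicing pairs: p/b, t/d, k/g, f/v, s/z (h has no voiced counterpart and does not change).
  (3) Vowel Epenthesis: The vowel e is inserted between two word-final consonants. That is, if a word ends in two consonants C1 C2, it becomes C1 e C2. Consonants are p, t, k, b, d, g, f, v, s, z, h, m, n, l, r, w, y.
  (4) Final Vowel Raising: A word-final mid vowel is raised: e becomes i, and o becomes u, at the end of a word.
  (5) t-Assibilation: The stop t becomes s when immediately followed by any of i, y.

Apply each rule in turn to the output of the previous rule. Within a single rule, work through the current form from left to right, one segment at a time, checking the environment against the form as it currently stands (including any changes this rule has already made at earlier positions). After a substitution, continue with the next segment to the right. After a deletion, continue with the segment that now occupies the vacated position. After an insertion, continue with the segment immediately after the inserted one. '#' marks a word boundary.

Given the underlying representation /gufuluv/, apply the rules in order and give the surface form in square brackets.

[gvlev]

(1) Medial Vowel Deletion: [gufuluv] → [gflv]
(2) Progressive Voicing Assimilation: [gflv] → [gvlv]
(3) Vowel Epenthesis: [gvlv] → [gvlev]
(4) Final Vowel Raising: no change — [gvlev]
(5) t-Assibilation: no change — [gvlev]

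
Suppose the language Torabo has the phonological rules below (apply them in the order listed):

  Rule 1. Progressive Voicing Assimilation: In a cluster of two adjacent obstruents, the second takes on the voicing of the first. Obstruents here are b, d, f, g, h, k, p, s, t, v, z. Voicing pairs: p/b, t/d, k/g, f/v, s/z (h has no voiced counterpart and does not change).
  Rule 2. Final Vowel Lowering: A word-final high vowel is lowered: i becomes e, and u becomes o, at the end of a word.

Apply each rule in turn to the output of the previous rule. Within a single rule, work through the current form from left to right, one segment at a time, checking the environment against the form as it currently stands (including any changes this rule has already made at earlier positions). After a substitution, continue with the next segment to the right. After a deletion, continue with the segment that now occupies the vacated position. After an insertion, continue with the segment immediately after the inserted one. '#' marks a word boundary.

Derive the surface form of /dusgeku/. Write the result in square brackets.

Rule 1 Progressive Voicing Assimilation: [dusgeku] → [duskeku]
Rule 2 Final Vowel Lowering: [duskeku] → [duskeko]

[duskeko]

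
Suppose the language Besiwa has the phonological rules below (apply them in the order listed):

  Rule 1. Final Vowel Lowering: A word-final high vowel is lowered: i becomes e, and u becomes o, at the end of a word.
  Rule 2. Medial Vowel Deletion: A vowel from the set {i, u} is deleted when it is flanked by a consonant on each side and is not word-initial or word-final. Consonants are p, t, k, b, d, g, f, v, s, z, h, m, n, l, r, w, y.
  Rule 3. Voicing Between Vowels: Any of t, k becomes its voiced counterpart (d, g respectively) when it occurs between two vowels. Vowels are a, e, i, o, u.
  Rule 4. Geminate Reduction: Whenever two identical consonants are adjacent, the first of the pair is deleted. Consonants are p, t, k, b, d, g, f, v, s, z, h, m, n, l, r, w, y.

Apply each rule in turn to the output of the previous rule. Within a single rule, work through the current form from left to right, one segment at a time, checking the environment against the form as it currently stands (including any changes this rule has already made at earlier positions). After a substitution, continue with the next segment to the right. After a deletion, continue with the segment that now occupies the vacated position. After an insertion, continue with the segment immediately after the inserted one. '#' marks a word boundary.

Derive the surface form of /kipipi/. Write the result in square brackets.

[kpe]

Rule 1 Final Vowel Lowering: [kipipi] → [kipipe]
Rule 2 Medial Vowel Deletion: [kipipe] → [kppe]
Rule 3 Voicing Between Vowels: no change — [kppe]
Rule 4 Geminate Reduction: [kppe] → [kpe]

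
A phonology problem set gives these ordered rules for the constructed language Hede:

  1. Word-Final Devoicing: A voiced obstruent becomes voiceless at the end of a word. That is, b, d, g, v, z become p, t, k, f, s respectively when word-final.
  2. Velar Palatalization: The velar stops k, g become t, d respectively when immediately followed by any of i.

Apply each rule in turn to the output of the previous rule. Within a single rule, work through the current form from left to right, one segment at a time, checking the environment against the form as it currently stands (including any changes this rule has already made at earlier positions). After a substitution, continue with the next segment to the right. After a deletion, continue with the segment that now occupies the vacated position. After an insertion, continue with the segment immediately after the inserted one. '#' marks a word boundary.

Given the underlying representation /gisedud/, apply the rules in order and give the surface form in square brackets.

1 Word-Final Devoicing: [gisedud] → [gisedut]
2 Velar Palatalization: [gisedut] → [disedut]

[disedut]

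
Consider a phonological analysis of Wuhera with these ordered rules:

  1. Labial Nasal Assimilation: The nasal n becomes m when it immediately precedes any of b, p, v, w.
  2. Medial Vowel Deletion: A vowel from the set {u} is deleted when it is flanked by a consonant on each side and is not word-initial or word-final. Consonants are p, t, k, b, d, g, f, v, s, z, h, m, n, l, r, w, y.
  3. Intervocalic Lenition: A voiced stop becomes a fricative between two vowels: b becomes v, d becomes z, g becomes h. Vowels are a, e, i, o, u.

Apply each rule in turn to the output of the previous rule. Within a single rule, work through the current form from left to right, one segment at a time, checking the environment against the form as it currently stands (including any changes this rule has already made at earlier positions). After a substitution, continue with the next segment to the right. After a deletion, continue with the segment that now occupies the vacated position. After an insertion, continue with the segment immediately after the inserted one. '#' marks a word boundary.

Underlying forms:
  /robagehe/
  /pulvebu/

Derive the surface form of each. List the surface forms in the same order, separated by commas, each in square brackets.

[rovahehe], [plvevu]

/robagehe/:
  1 Labial Nasal Assimilation: no change — [robagehe]
  2 Medial Vowel Deletion: no change — [robagehe]
  3 Intervocalic Lenition: [robagehe] → [rovahehe]
/pulvebu/:
  1 Labial Nasal Assimilation: no change — [pulvebu]
  2 Medial Vowel Deletion: [pulvebu] → [plvebu]
  3 Intervocalic Lenition: [plvebu] → [plvevu]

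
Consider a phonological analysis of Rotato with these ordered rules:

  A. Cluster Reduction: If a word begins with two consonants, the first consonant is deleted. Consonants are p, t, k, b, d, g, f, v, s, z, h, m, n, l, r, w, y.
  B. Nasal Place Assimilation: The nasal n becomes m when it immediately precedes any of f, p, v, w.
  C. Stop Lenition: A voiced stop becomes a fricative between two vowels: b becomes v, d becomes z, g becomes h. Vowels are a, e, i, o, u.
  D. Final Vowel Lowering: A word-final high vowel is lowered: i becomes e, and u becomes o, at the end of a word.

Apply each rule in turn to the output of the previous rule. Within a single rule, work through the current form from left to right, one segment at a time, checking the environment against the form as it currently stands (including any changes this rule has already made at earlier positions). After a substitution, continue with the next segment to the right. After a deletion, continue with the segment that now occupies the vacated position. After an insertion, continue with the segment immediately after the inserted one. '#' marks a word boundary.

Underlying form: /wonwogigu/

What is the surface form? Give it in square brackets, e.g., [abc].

A Cluster Reduction: no change — [wonwogigu]
B Nasal Place Assimilation: [wonwogigu] → [womwogigu]
C Stop Lenition: [womwogigu] → [womwohihu]
D Final Vowel Lowering: [womwohihu] → [womwohiho]

[womwohiho]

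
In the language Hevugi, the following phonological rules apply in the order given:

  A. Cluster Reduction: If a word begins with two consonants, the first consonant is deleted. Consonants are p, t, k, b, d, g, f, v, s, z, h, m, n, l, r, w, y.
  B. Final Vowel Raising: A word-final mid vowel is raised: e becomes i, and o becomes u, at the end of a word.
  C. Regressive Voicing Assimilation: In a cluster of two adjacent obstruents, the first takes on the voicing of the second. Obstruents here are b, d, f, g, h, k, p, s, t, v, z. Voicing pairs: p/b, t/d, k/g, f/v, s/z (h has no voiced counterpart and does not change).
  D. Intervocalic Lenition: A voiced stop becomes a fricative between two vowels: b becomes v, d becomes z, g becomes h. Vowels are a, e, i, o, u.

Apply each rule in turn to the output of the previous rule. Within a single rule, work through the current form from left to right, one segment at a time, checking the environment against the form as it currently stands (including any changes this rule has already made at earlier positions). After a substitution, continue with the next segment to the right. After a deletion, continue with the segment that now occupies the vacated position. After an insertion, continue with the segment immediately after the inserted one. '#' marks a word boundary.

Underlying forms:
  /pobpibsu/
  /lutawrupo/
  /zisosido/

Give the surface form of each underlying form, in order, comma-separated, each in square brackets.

[poppipsu], [lutawrupu], [zisosizu]

/pobpibsu/:
  A Cluster Reduction: no change — [pobpibsu]
  B Final Vowel Raising: no change — [pobpibsu]
  C Regressive Voicing Assimilation: [pobpibsu] → [poppipsu]
  D Intervocalic Lenition: no change — [poppipsu]
/lutawrupo/:
  A Cluster Reduction: no change — [lutawrupo]
  B Final Vowel Raising: [lutawrupo] → [lutawrupu]
  C Regressive Voicing Assimilation: no change — [lutawrupu]
  D Intervocalic Lenition: no change — [lutawrupu]
/zisosido/:
  A Cluster Reduction: no change — [zisosido]
  B Final Vowel Raising: [zisosido] → [zisosidu]
  C Regressive Voicing Assimilation: no change — [zisosidu]
  D Intervocalic Lenition: [zisosidu] → [zisosizu]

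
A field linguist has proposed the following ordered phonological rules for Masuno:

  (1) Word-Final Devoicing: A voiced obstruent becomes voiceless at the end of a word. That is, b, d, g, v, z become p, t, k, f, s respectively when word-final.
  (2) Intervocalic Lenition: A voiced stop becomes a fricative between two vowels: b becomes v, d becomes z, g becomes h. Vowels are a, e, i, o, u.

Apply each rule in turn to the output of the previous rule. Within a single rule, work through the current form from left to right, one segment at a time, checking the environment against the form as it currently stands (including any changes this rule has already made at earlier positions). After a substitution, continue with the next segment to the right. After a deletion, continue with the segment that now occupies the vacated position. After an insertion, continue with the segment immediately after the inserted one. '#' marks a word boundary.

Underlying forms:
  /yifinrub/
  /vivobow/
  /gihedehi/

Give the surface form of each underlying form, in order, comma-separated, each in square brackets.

/yifinrub/:
  (1) Word-Final Devoicing: [yifinrub] → [yifinrup]
  (2) Intervocalic Lenition: no change — [yifinrup]
/vivobow/:
  (1) Word-Final Devoicing: no change — [vivobow]
  (2) Intervocalic Lenition: [vivobow] → [vivovow]
/gihedehi/:
  (1) Word-Final Devoicing: no change — [gihedehi]
  (2) Intervocalic Lenition: [gihedehi] → [gihezehi]

[yifinrup], [vivovow], [gihezehi]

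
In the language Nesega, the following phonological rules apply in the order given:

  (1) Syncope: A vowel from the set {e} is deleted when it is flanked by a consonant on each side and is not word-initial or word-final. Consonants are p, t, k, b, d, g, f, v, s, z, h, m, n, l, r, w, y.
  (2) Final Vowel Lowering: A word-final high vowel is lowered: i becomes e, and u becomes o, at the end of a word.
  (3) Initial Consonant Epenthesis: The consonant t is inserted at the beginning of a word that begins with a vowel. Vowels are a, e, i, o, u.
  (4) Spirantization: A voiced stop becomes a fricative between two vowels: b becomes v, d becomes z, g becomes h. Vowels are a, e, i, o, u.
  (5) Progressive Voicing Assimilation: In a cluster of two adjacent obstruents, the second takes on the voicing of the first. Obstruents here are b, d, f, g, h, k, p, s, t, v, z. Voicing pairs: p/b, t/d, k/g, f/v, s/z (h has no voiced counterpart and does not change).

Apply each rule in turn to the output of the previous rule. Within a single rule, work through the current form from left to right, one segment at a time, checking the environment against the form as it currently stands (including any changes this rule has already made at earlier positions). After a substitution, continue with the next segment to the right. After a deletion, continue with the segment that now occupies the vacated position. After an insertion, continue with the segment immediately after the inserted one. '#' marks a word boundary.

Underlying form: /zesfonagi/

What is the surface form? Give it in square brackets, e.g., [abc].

(1) Syncope: [zesfonagi] → [zsfonagi]
(2) Final Vowel Lowering: [zsfonagi] → [zsfonage]
(3) Initial Consonant Epenthesis: no change — [zsfonage]
(4) Spirantization: [zsfonage] → [zsfonahe]
(5) Progressive Voicing Assimilation: [zsfonahe] → [zzvonahe]

[zzvonahe]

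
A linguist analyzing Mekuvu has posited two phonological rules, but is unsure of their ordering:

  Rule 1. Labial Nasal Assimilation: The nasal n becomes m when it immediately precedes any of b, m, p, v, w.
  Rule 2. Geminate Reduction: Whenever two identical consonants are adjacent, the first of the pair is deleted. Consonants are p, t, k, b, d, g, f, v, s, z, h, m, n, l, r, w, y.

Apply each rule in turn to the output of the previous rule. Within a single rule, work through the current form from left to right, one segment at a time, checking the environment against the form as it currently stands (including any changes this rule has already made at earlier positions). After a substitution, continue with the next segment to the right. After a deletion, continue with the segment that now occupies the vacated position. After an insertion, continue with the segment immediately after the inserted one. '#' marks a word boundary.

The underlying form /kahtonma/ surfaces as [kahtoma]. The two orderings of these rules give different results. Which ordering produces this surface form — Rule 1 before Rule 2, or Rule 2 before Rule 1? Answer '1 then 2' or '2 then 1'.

Order 1 then 2:
  1 Labial Nasal Assimilation: [kahtonma] → [kahtomma]
  2 Geminate Reduction: [kahtomma] → [kahtoma]
  result: [kahtoma]
Order 2 then 1:
  2 Geminate Reduction: no change — [kahtonma]
  1 Labial Nasal Assimilation: [kahtonma] → [kahtomma]
  result: [kahtomma]

1 then 2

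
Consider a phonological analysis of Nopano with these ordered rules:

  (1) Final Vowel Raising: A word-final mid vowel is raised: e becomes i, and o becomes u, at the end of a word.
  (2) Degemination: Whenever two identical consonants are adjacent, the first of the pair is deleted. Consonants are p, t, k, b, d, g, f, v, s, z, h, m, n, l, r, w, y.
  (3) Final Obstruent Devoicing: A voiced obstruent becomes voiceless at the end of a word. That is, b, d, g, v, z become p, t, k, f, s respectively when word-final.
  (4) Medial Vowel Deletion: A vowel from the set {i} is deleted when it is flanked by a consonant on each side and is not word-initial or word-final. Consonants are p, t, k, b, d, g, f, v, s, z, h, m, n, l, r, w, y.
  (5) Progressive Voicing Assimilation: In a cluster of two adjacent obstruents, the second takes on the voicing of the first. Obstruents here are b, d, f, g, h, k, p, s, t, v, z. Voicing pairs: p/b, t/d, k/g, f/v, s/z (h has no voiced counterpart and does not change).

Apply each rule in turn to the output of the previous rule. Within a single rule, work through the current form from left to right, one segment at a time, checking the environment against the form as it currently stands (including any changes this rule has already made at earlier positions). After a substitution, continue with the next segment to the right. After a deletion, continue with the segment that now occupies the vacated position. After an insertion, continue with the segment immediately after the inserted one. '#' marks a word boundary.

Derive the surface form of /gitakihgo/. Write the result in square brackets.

(1) Final Vowel Raising: [gitakihgo] → [gitakihgu]
(2) Degemination: no change — [gitakihgu]
(3) Final Obstruent Devoicing: no change — [gitakihgu]
(4) Medial Vowel Deletion: [gitakihgu] → [gtakhgu]
(5) Progressive Voicing Assimilation: [gtakhgu] → [gdakhku]

[gdakhku]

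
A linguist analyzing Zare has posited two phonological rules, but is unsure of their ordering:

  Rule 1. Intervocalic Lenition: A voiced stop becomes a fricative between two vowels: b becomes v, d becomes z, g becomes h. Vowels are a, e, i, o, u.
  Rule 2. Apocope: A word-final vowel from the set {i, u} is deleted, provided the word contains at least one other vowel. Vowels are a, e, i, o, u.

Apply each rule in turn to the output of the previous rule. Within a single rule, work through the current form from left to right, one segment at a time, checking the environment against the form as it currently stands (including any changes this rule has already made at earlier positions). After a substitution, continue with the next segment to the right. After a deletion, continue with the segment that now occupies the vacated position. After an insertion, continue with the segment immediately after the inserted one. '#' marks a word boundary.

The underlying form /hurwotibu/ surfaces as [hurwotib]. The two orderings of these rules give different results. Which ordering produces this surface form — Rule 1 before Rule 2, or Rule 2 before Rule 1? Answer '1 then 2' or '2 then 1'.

2 then 1

Order 1 then 2:
  1 Intervocalic Lenition: [hurwotibu] → [hurwotivu]
  2 Apocope: [hurwotivu] → [hurwotiv]
  result: [hurwotiv]
Order 2 then 1:
  2 Apocope: [hurwotibu] → [hurwotib]
  1 Intervocalic Lenition: no change — [hurwotib]
  result: [hurwotib]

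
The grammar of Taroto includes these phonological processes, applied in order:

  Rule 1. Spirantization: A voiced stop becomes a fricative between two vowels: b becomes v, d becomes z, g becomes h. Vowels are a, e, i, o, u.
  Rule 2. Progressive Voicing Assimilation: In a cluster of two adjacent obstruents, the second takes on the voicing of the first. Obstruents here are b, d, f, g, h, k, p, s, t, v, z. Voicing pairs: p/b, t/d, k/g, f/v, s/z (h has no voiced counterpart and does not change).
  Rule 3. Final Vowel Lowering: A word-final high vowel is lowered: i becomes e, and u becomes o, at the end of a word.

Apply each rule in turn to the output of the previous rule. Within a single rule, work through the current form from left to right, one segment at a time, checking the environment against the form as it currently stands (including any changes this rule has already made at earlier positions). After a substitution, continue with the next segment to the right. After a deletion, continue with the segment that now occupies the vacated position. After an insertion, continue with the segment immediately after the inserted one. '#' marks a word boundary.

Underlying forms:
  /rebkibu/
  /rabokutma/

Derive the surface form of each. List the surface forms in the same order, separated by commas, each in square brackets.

[rebgivo], [ravokutma]

/rebkibu/:
  Rule 1 Spirantization: [rebkibu] → [rebkivu]
  Rule 2 Progressive Voicing Assimilation: [rebkivu] → [rebgivu]
  Rule 3 Final Vowel Lowering: [rebgivu] → [rebgivo]
/rabokutma/:
  Rule 1 Spirantization: [rabokutma] → [ravokutma]
  Rule 2 Progressive Voicing Assimilation: no change — [ravokutma]
  Rule 3 Final Vowel Lowering: no change — [ravokutma]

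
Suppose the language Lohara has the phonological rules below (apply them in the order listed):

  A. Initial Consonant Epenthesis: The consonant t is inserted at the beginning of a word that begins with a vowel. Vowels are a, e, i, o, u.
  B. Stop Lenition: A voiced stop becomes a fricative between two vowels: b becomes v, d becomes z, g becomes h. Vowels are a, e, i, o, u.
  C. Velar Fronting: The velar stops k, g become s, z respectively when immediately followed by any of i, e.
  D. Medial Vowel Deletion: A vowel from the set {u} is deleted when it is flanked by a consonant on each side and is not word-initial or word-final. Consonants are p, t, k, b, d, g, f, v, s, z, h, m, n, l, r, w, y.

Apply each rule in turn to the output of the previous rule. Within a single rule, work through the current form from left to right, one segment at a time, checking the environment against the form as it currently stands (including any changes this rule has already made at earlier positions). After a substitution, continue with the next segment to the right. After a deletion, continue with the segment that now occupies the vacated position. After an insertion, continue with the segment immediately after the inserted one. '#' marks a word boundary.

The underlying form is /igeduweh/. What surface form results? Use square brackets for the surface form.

[tihezweh]

A Initial Consonant Epenthesis: [igeduweh] → [tigeduweh]
B Stop Lenition: [tigeduweh] → [tihezuweh]
C Velar Fronting: no change — [tihezuweh]
D Medial Vowel Deletion: [tihezuweh] → [tihezweh]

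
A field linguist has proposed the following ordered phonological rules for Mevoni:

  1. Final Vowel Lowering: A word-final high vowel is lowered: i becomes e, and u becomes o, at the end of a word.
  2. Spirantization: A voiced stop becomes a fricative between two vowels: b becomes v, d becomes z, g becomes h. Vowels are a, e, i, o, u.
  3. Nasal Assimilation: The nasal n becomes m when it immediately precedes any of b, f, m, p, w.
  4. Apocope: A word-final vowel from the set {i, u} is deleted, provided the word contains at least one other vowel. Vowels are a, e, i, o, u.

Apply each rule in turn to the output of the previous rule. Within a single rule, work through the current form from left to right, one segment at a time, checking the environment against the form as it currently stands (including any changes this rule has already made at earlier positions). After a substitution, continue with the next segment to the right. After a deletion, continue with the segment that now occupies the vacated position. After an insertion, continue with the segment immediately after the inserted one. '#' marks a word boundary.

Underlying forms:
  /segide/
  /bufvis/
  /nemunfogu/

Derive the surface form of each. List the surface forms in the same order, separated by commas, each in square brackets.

/segide/:
  1 Final Vowel Lowering: no change — [segide]
  2 Spirantization: [segide] → [sehize]
  3 Nasal Assimilation: no change — [sehize]
  4 Apocope: no change — [sehize]
/bufvis/:
  1 Final Vowel Lowering: no change — [bufvis]
  2 Spirantization: no change — [bufvis]
  3 Nasal Assimilation: no change — [bufvis]
  4 Apocope: no change — [bufvis]
/nemunfogu/:
  1 Final Vowel Lowering: [nemunfogu] → [nemunfogo]
  2 Spirantization: [nemunfogo] → [nemunfoho]
  3 Nasal Assimilation: [nemunfoho] → [nemumfoho]
  4 Apocope: no change — [nemumfoho]

[sehize], [bufvis], [nemumfoho]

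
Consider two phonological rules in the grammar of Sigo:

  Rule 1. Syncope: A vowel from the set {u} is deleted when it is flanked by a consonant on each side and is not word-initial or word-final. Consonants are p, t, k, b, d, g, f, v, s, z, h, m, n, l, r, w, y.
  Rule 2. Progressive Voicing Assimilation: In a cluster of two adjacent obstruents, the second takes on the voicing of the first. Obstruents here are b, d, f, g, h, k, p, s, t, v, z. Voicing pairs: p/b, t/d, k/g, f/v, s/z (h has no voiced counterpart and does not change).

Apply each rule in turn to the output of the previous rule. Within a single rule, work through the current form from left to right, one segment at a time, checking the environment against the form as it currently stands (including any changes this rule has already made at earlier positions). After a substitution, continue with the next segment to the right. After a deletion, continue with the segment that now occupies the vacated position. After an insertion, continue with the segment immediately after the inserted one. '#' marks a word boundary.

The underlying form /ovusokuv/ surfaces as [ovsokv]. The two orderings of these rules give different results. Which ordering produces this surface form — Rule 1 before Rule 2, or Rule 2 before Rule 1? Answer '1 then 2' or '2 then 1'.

Order 1 then 2:
  1 Syncope: [ovusokuv] → [ovsokv]
  2 Progressive Voicing Assimilation: [ovsokv] → [ovzokf]
  result: [ovzokf]
Order 2 then 1:
  2 Progressive Voicing Assimilation: no change — [ovusokuv]
  1 Syncope: [ovusokuv] → [ovsokv]
  result: [ovsokv]

2 then 1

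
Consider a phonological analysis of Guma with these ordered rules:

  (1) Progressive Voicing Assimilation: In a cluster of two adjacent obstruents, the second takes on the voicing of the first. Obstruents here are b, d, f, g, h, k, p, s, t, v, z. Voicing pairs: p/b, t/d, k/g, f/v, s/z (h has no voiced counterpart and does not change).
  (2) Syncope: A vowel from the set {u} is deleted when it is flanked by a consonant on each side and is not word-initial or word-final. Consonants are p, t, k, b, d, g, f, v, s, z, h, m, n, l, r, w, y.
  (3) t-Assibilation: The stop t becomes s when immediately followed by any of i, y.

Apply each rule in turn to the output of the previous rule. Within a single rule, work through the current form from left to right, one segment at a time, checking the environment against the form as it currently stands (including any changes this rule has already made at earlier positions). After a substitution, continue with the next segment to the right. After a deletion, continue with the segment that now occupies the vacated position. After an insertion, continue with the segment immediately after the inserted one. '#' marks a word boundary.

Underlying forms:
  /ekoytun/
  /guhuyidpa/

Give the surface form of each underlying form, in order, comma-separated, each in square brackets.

/ekoytun/:
  (1) Progressive Voicing Assimilation: no change — [ekoytun]
  (2) Syncope: [ekoytun] → [ekoytn]
  (3) t-Assibilation: no change — [ekoytn]
/guhuyidpa/:
  (1) Progressive Voicing Assimilation: [guhuyidpa] → [guhuyidba]
  (2) Syncope: [guhuyidba] → [ghyidba]
  (3) t-Assibilation: no change — [ghyidba]

[ekoytn], [ghyidba]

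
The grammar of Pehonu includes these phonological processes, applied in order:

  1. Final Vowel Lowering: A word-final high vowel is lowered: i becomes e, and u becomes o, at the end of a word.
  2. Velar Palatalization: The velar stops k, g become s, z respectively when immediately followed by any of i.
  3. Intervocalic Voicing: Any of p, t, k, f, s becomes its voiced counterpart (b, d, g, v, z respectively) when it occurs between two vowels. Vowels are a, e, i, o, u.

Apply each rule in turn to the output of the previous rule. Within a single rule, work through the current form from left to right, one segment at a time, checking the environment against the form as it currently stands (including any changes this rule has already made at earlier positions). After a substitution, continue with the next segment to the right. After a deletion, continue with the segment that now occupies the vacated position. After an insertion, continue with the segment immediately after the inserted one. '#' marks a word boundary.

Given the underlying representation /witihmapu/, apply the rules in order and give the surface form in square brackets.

1 Final Vowel Lowering: [witihmapu] → [witihmapo]
2 Velar Palatalization: no change — [witihmapo]
3 Intervocalic Voicing: [witihmapo] → [widihmabo]

[widihmabo]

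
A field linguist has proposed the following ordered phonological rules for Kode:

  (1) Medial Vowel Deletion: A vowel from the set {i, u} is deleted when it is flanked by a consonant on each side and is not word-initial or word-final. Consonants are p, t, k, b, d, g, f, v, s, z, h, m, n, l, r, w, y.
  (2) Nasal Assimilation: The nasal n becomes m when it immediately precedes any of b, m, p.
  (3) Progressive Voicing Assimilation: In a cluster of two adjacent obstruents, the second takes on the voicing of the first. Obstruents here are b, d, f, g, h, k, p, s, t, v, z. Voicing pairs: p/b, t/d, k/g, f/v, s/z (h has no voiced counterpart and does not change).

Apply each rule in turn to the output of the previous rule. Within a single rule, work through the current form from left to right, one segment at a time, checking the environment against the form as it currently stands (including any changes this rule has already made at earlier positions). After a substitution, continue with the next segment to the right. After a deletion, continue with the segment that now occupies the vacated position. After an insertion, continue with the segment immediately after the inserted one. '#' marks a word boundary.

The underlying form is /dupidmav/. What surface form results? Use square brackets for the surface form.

(1) Medial Vowel Deletion: [dupidmav] → [dpdmav]
(2) Nasal Assimilation: no change — [dpdmav]
(3) Progressive Voicing Assimilation: [dpdmav] → [dbdmav]

[dbdmav]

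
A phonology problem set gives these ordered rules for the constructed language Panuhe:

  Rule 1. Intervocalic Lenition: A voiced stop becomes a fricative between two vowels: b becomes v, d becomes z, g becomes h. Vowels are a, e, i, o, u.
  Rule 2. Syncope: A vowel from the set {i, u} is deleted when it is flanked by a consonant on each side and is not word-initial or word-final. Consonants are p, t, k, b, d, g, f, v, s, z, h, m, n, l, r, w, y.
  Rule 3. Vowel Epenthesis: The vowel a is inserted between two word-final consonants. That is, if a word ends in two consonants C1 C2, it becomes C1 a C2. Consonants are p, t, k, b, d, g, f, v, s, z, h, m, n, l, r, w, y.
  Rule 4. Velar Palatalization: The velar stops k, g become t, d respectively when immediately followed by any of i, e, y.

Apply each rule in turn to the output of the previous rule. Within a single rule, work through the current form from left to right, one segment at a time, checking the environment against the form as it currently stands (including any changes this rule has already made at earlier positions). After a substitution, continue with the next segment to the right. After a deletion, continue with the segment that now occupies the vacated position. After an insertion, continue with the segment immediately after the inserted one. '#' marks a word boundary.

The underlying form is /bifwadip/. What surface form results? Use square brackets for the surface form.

[bfwazap]

Rule 1 Intervocalic Lenition: [bifwadip] → [bifwazip]
Rule 2 Syncope: [bifwazip] → [bfwazp]
Rule 3 Vowel Epenthesis: [bfwazp] → [bfwazap]
Rule 4 Velar Palatalization: no change — [bfwazap]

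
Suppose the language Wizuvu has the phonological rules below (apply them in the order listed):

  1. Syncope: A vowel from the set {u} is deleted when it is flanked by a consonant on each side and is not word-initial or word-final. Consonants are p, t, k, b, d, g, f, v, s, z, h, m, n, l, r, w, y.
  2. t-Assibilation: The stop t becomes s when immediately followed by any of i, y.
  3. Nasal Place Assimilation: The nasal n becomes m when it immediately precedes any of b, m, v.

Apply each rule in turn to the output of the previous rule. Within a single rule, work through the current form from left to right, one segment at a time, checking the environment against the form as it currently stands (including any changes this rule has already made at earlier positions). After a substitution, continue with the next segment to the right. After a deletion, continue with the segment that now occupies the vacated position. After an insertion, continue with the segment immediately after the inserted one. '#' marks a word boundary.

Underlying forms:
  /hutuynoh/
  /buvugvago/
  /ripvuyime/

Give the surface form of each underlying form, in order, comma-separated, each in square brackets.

[hsynoh], [bvgvago], [ripvyime]

/hutuynoh/:
  1 Syncope: [hutuynoh] → [htynoh]
  2 t-Assibilation: [htynoh] → [hsynoh]
  3 Nasal Place Assimilation: no change — [hsynoh]
/buvugvago/:
  1 Syncope: [buvugvago] → [bvgvago]
  2 t-Assibilation: no change — [bvgvago]
  3 Nasal Place Assimilation: no change — [bvgvago]
/ripvuyime/:
  1 Syncope: [ripvuyime] → [ripvyime]
  2 t-Assibilation: no change — [ripvyime]
  3 Nasal Place Assimilation: no change — [ripvyime]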